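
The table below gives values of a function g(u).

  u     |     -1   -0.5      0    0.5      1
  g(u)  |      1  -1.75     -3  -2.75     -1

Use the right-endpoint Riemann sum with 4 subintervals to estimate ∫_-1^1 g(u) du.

Δu = 0.5.
Sum = 0.5·[(-1.75) + (-3) + (-2.75) + (-1)] = -4.25.

-4.25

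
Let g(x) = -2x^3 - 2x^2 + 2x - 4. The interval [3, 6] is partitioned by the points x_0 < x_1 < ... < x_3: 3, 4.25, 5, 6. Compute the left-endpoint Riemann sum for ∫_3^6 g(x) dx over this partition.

Subinterval widths: 1.25, 0.75, 1.
Left endpoints: 3, 4.25, 5.
g(3) = -70, g(4.25) = -185.15625, g(5) = -294.
Sum = Σ Δx_i · g(x_i).
Sum = -520.3671875.

-520.3671875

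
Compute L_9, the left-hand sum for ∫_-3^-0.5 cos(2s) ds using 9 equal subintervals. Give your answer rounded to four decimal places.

Δs = (-0.5 − (-3))/9 = 5/18.
Left endpoints: -3, -49/18, -22/9, -13/6, -17/9, -29/18, -4/3, -19/18, -7/9.
f(-3) ≈ 0.9602, f(-49/18) ≈ 0.6684, f(-22/9) ≈ 0.1756, f(-13/6) ≈ -0.3700, f(-17/9) ≈ -0.8044, f(-29/18) ≈ -0.9968, f(-4/3) ≈ -0.8893, f(-19/18) ≈ -0.5144, f(-7/9) ≈ 0.0152.
Sum = Δs · [f(-3) + f(-49/18) + f(-22/9) + ...].
Sum ≈ -0.4876.

-0.4876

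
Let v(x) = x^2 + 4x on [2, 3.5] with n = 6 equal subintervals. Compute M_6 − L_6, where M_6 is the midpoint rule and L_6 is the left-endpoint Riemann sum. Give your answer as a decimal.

1.7578125

M_6 = 28.1171875.
L_6 = 26.359375.
M_6 − L_6 = 1.7578125.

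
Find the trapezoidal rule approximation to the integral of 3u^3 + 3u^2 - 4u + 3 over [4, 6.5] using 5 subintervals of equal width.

1317.65625

Δu = (6.5 − 4)/5 = 0.5.
f(4) = 227, f(4.5) = 319.125, f(5) = 433, f(5.5) = 570.875, f(6) = 735, f(6.5) = 927.625.
T_5 = (Δu/2)·[f(u_0) + 2f(u_1) + ... + 2f(u_{4}) + f(u_5)].
Sum = 1317.65625.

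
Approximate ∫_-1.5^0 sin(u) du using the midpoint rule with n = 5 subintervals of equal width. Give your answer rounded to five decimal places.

-0.93276

Δu = (0 − (-1.5))/5 = 0.3.
Midpoints: -1.35, -1.05, -0.75, -0.45, -0.15.
f(-1.35) ≈ -0.97572, f(-1.05) ≈ -0.86742, f(-0.75) ≈ -0.68164, f(-0.45) ≈ -0.43497, f(-0.15) ≈ -0.14944.
Sum = Δu · [f(-1.35) + f(-1.05) + f(-0.75) + f(-0.45) + f(-0.15)].
Sum ≈ -0.93276.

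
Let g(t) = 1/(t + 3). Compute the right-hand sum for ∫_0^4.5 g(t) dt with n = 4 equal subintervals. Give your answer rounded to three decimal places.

Δt = (4.5 − 0)/4 = 1.125.
Right endpoints: 1.125, 2.25, 3.375, 4.5.
g(1.125) = 8/33, g(2.25) = 4/21, g(3.375) = 8/51, g(4.5) = 2/15.
Sum = Δt · [g(1.125) + g(2.25) + g(3.375) + g(4.5)].
Sum ≈ 0.813.

0.813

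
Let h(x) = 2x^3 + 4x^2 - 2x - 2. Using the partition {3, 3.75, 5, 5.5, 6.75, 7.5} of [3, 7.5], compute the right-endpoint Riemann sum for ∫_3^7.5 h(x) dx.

Subinterval widths: 0.75, 1.25, 0.5, 1.25, 0.75.
Right endpoints: 3.75, 5, 5.5, 6.75, 7.5.
h(3.75) = 152.21875, h(5) = 338, h(5.5) = 440.75, h(6.75) = 781.84375, h(7.5) = 1051.75.
Sum = Σ Δx_i · h(x_i).
Sum = 2523.15625.

2523.15625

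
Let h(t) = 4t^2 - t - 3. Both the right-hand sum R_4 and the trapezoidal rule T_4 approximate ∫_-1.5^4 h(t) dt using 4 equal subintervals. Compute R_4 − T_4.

R_4 = 107.421875.
T_4 = 73.390625.
R_4 − T_4 = 34.03125.

34.03125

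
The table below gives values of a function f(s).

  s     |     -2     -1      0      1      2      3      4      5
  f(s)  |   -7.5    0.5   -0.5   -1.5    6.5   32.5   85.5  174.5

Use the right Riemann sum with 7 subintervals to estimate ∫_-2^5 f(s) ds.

Δs = 1.
Sum = 1·[0.5 + (-0.5) + (-1.5) + 6.5 + 32.5 + 85.5 + 174.5] = 297.5.

297.5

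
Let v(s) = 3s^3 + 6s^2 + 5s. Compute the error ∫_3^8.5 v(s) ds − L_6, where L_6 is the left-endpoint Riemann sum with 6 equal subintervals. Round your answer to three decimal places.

949.356

Exact integral: ∫_3^8.5 v(s) ds = 5186.671875.
L_6 ≈ 4237.31554.
Error ≈ 5186.671875 − 4237.31554 ≈ 949.356.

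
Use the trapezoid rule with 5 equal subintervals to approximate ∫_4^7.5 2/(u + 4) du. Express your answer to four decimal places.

0.7265

Δu = (7.5 − 4)/5 = 0.7.
f(4) = 0.25, f(4.7) = 20/87, f(5.4) = 10/47, f(6.1) = 20/101, f(6.8) = 5/27, f(7.5) = 4/23.
T_5 = (Δu/2)·[f(u_0) + 2f(u_1) + ... + 2f(u_{4}) + f(u_5)].
Sum ≈ 0.7265.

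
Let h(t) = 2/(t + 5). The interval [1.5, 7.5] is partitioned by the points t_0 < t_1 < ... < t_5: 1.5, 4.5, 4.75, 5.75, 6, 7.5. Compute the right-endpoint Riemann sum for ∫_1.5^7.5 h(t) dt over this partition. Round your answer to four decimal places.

1.1544

Subinterval widths: 3, 0.25, 1, 0.25, 1.5.
Right endpoints: 4.5, 4.75, 5.75, 6, 7.5.
h(4.5) = 4/19, h(4.75) = 8/39, h(5.75) = 8/43, h(6) = 2/11, h(7.5) = 0.16.
Sum = Σ Δt_i · h(t_i).
Sum ≈ 1.1544.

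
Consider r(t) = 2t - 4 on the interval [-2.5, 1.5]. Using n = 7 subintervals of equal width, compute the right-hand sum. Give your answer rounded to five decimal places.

-17.71429

Δt = (1.5 − (-2.5))/7 = 4/7.
Right endpoints: -27/14, -19/14, -11/14, -3/14, 5/14, 13/14, 1.5.
r(-27/14) = -55/7, r(-19/14) = -47/7, r(-11/14) = -39/7, r(-3/14) = -31/7, r(5/14) = -23/7, r(13/14) = -15/7, r(1.5) = -1.
Sum = Δt · [r(-27/14) + r(-19/14) + r(-11/14) + ...].
Sum ≈ -17.71429.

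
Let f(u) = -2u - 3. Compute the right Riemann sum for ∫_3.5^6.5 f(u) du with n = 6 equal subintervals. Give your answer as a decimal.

Δu = (6.5 − 3.5)/6 = 0.5.
Right endpoints: 4, 4.5, 5, 5.5, 6, 6.5.
f(4) = -11, f(4.5) = -12, f(5) = -13, f(5.5) = -14, f(6) = -15, f(6.5) = -16.
Sum = Δu · [f(4) + f(4.5) + f(5) + ...].
Sum = -40.5.

-40.5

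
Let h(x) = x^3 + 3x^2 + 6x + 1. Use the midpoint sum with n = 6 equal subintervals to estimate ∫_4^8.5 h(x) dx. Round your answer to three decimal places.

1959.803

Δx = (8.5 − 4)/6 = 0.75.
Midpoints: 4.375, 5.125, 5.875, 6.625, 7.375, 8.125.
h(4.375) = 86227/512, h(5.125) = 125521/512, h(5.875) = 175399/512, h(6.625) = 237157/512, h(7.375) = 312091/512, h(8.125) = 401497/512.
Sum = Δx · [h(4.375) + h(5.125) + h(5.875) + ...].
Sum ≈ 1959.803.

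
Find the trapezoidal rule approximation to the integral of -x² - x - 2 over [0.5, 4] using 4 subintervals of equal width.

-36.61328125

Δx = (4 − 0.5)/4 = 0.875.
f(0.5) = -2.75, f(1.375) = -5.265625, f(2.25) = -9.3125, f(3.125) = -14.890625, f(4) = -22.
T_4 = (Δx/2)·[f(x_0) + 2f(x_1) + 2f(x_2) + 2f(x_3) + f(x_4)].
Sum = -36.61328125.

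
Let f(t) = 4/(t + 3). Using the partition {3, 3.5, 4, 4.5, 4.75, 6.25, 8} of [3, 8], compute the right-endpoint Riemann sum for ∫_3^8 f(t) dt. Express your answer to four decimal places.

2.2741

Subinterval widths: 0.5, 0.5, 0.5, 0.25, 1.5, 1.75.
Right endpoints: 3.5, 4, 4.5, 4.75, 6.25, 8.
f(3.5) = 8/13, f(4) = 4/7, f(4.5) = 8/15, f(4.75) = 16/31, f(6.25) = 16/37, f(8) = 4/11.
Sum = Σ Δt_i · f(t_i).
Sum ≈ 2.2741.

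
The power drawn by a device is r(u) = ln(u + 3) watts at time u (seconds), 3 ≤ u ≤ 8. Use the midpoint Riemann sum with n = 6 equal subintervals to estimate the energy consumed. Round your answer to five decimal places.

10.62848

Δu = (8 − 3)/6 = 5/6.
Midpoints: 41/12, 4.25, 61/12, 71/12, 6.75, 91/12.
r(41/12) ≈ 1.85890, r(4.25) ≈ 1.98100, r(61/12) ≈ 2.08980, r(71/12) ≈ 2.18792, r(6.75) ≈ 2.27727, r(91/12) ≈ 2.35928.
Sum = Δu · [r(41/12) + r(4.25) + r(61/12) + ...].
Sum ≈ 10.62848.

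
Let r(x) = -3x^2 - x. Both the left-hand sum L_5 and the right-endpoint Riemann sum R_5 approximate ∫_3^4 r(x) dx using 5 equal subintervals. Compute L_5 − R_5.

L_5 = -38.32.
R_5 = -42.72.
L_5 − R_5 = 4.4.

4.4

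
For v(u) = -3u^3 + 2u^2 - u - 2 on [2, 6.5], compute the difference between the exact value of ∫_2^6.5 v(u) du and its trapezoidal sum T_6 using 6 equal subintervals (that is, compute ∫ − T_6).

15.29296875

Exact integral: ∫_2^6.5 v(u) du = -1177.171875.
T_6 = -1192.46484375.
Error = -1177.171875 − (-1192.46484375) = 15.29296875.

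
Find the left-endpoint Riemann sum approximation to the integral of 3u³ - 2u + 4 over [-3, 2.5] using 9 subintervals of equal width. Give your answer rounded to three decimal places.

-43.185

Δu = (2.5 − (-3))/9 = 11/18.
Left endpoints: -3, -43/18, -16/9, -7/6, -5/9, 1/18, 2/3, 23/18, 17/9.
f(-3) = -71, f(-43/18) = -62443/1944, f(-16/9) = -2260/243, f(-7/6) = 113/72, f(-5/9) = 1117/243, f(1/18) = 7561/1944, f(2/3) = 32/9, f(23/18) = 14975/1944, f(17/9) = 4967/243.
Sum = Δu · [f(-3) + f(-43/18) + f(-16/9) + ...].
Sum ≈ -43.185.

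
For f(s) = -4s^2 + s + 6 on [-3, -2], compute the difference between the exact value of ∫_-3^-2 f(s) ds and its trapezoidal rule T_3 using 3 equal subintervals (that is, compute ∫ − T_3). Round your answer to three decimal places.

Exact integral: ∫_-3^-2 f(s) ds ≈ -21.83333.
T_3 ≈ -21.90741.
Error ≈ -21.83333 − (-21.90741) ≈ 0.074.

0.074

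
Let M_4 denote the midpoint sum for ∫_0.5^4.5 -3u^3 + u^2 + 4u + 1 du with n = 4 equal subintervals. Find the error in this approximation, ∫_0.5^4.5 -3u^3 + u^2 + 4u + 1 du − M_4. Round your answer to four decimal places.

-7.1667

Exact integral: ∫_0.5^4.5 f(u) du ≈ -233.166667.
M_4 = -226.
Error ≈ -233.166667 − (-226) ≈ -7.1667.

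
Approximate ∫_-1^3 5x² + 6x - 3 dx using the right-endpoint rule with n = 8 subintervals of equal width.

75.5

Δx = (3 − (-1))/8 = 0.5.
Right endpoints: -0.5, 0, 0.5, 1, 1.5, 2, 2.5, 3.
f(-0.5) = -4.75, f(0) = -3, f(0.5) = 1.25, f(1) = 8, f(1.5) = 17.25, f(2) = 29, f(2.5) = 43.25, f(3) = 60.
Sum = Δx · [f(-0.5) + f(0) + f(0.5) + ...].
Sum = 75.5.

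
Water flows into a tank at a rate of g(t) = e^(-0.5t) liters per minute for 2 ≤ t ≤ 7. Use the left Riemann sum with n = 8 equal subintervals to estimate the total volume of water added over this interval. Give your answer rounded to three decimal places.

Δt = (7 − 2)/8 = 0.625.
Left endpoints: 2, 2.625, 3.25, 3.875, 4.5, 5.125, 5.75, 6.375.
g(2) ≈ 0.368, g(2.625) ≈ 0.269, g(3.25) ≈ 0.197, g(3.875) ≈ 0.144, g(4.5) ≈ 0.105, g(5.125) ≈ 0.077, g(5.75) ≈ 0.056, g(6.375) ≈ 0.041.
Sum = Δt · [g(2) + g(2.625) + g(3.25) + ...].
Sum ≈ 0.786.

0.786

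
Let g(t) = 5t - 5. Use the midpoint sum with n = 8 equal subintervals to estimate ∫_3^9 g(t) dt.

Δt = (9 − 3)/8 = 0.75.
Midpoints: 3.375, 4.125, 4.875, 5.625, 6.375, 7.125, 7.875, 8.625.
g(3.375) = 11.875, g(4.125) = 15.625, g(4.875) = 19.375, g(5.625) = 23.125, g(6.375) = 26.875, g(7.125) = 30.625, g(7.875) = 34.375, g(8.625) = 38.125.
Sum = Δt · [g(3.375) + g(4.125) + g(4.875) + ...].
Sum = 150.

150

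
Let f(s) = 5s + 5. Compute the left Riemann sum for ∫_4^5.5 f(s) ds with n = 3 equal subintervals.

Δs = (5.5 − 4)/3 = 0.5.
Left endpoints: 4, 4.5, 5.
f(4) = 25, f(4.5) = 27.5, f(5) = 30.
Sum = Δs · [f(4) + f(4.5) + f(5)].
Sum = 41.25.

41.25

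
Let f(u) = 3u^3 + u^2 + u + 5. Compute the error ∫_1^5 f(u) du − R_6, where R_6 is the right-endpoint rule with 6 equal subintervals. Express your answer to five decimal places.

-141.62963

Exact integral: ∫_1^5 f(u) du ≈ 541.3333333.
R_6 ≈ 682.9629630.
Error ≈ 541.3333333 − 682.9629630 ≈ -141.62963.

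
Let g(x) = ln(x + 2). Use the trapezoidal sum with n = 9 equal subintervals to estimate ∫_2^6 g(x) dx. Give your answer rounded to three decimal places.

Δx = (6 − 2)/9 = 4/9.
g(2) ≈ 1.386, g(22/9) ≈ 1.492, g(26/9) ≈ 1.587, g(10/3) ≈ 1.674, g(34/9) ≈ 1.754, g(38/9) ≈ 1.828, g(14/3) ≈ 1.897, g(46/9) ≈ 1.962, g(50/9) ≈ 2.022, g(6) ≈ 2.079.
T_9 = (Δx/2)·[g(x_0) + 2g(x_1) + ... + 2g(x_{8}) + g(x_9)].
Sum ≈ 7.088.

7.088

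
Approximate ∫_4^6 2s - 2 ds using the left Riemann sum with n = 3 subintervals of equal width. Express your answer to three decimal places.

14.667

Δs = (6 − 4)/3 = 2/3.
Left endpoints: 4, 14/3, 16/3.
f(4) = 6, f(14/3) = 22/3, f(16/3) = 26/3.
Sum = Δs · [f(4) + f(14/3) + f(16/3)].
Sum ≈ 14.667.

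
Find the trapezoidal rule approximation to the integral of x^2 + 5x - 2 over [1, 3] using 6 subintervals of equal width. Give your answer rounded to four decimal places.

Δx = (3 − 1)/6 = 1/3.
f(1) = 4, f(4/3) = 58/9, f(5/3) = 82/9, f(2) = 12, f(7/3) = 136/9, f(8/3) = 166/9, f(3) = 22.
T_6 = (Δx/2)·[f(x_0) + 2f(x_1) + ... + 2f(x_{5}) + f(x_6)].
Sum ≈ 24.7037.

24.7037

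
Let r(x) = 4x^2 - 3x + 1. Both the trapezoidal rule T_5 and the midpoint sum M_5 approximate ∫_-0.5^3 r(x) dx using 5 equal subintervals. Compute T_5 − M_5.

1.715

T_5 = 27.685.
M_5 = 25.97.
T_5 − M_5 = 1.715.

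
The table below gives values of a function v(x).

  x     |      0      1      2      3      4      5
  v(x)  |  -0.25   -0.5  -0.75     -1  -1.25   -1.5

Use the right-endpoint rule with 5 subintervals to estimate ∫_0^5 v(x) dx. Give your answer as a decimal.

Δx = 1.
Sum = 1·[(-0.5) + (-0.75) + (-1) + (-1.25) + (-1.5)] = -5.

-5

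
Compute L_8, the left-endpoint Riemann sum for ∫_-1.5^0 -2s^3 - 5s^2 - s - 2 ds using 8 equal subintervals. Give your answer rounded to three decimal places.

-5.254

Δs = (0 − (-1.5))/8 = 0.1875.
Left endpoints: -1.5, -1.3125, -1.125, -0.9375, -0.75, -0.5625, -0.375, -0.1875.
f(-1.5) = -5, f(-1.3125) = -9787/2048, f(-1.125) = -4.35546875, f(-0.9375) = -7801/2048, f(-0.75) = -3.21875, f(-0.5625) = -5455/2048, f(-0.375) = -2.22265625, f(-0.1875) = -4045/2048.
Sum = Δs · [f(-1.5) + f(-1.3125) + f(-1.125) + ...].
Sum ≈ -5.254.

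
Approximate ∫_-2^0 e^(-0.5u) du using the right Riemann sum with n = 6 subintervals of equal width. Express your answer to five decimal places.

3.15813

Δu = (0 − (-2))/6 = 1/3.
Right endpoints: -5/3, -4/3, -1, -2/3, -1/3, 0.
f(-5/3) ≈ 2.30098, f(-4/3) ≈ 1.94773, f(-1) ≈ 1.64872, f(-2/3) ≈ 1.39561, f(-1/3) ≈ 1.18136, f(0) ≈ 1.00000.
Sum = Δu · [f(-5/3) + f(-4/3) + f(-1) + ...].
Sum ≈ 3.15813.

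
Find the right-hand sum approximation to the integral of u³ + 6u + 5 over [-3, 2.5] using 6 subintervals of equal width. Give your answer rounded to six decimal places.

Δu = (2.5 − (-3))/6 = 11/12.
Right endpoints: -25/12, -7/6, -0.25, 2/3, 19/12, 2.5.
f(-25/12) = -28585/1728, f(-7/6) = -775/216, f(-0.25) = 3.484375, f(2/3) = 251/27, f(19/12) = 31915/1728, f(2.5) = 35.625.
Sum = Δu · [f(-25/12) + f(-7/6) + f(-0.25) + ...].
Sum ≈ 42.849392.

42.849392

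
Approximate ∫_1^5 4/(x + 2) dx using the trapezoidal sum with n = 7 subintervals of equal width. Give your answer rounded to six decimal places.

3.399022

Δx = (5 − 1)/7 = 4/7.
f(1) = 4/3, f(11/7) = 1.12, f(15/7) = 28/29, f(19/7) = 28/33, f(23/7) = 28/37, f(27/7) = 28/41, f(31/7) = 28/45, f(5) = 4/7.
T_7 = (Δx/2)·[f(x_0) + 2f(x_1) + ... + 2f(x_{6}) + f(x_7)].
Sum ≈ 3.399022.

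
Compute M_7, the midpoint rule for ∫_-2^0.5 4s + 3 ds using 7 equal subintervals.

0

Δs = (0.5 − (-2))/7 = 5/14.
Midpoints: -51/28, -41/28, -31/28, -0.75, -11/28, -1/28, 9/28.
f(-51/28) = -30/7, f(-41/28) = -20/7, f(-31/28) = -10/7, f(-0.75) = 0, f(-11/28) = 10/7, f(-1/28) = 20/7, f(9/28) = 30/7.
Sum = Δs · [f(-51/28) + f(-41/28) + f(-31/28) + ...].
Sum = 0.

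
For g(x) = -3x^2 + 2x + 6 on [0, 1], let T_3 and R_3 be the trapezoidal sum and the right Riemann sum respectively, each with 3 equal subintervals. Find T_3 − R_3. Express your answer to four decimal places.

T_3 ≈ 5.944444.
R_3 ≈ 5.777778.
T_3 − R_3 ≈ 0.1667.

0.1667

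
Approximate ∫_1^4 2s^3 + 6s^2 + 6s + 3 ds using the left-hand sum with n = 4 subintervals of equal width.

Δs = (4 − 1)/4 = 0.75.
Left endpoints: 1, 1.75, 2.5, 3.25.
f(1) = 17, f(1.75) = 42.59375, f(2.5) = 86.75, f(3.25) = 154.53125.
Sum = Δs · [f(1) + f(1.75) + f(2.5) + f(3.25)].
Sum = 225.65625.

225.65625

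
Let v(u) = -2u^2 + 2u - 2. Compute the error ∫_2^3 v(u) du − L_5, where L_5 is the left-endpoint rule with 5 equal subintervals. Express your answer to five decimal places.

Exact integral: ∫_2^3 v(u) du ≈ -9.6666667.
L_5 = -8.88.
Error ≈ -9.6666667 − (-8.88) ≈ -0.78667.

-0.78667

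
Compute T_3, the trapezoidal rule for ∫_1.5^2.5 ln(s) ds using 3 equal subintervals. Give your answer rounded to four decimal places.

Δs = (2.5 − 1.5)/3 = 1/3.
f(1.5) ≈ 0.4055, f(11/6) ≈ 0.6061, f(13/6) ≈ 0.7732, f(2.5) ≈ 0.9163.
T_3 = (Δs/2)·[f(s_0) + 2f(s_1) + 2f(s_2) + f(s_3)].
Sum ≈ 0.6801.

0.6801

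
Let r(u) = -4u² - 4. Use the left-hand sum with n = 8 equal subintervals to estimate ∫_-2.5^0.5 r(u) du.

Δu = (0.5 − (-2.5))/8 = 0.375.
Left endpoints: -2.5, -2.125, -1.75, -1.375, -1, -0.625, -0.25, 0.125.
r(-2.5) = -29, r(-2.125) = -22.0625, r(-1.75) = -16.25, r(-1.375) = -11.5625, r(-1) = -8, r(-0.625) = -5.5625, r(-0.25) = -4.25, r(0.125) = -4.0625.
Sum = Δu · [r(-2.5) + r(-2.125) + r(-1.75) + ...].
Sum = -37.78125.

-37.78125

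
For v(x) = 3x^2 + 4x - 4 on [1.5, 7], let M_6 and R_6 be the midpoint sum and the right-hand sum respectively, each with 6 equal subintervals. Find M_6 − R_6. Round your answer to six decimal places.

-77.830729

M_6 ≈ 409.96961806.
R_6 ≈ 487.80034722.
M_6 − R_6 ≈ -77.830729.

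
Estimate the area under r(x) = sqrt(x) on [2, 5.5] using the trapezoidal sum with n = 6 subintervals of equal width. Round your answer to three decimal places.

Δx = (5.5 − 2)/6 = 7/12.
r(2) ≈ 1.414, r(31/12) ≈ 1.607, r(19/6) ≈ 1.780, r(3.75) ≈ 1.936, r(13/3) ≈ 2.082, r(59/12) ≈ 2.217, r(5.5) ≈ 2.345.
T_6 = (Δx/2)·[r(x_0) + 2r(x_1) + ... + 2r(x_{5}) + r(x_6)].
Sum ≈ 6.710.

6.710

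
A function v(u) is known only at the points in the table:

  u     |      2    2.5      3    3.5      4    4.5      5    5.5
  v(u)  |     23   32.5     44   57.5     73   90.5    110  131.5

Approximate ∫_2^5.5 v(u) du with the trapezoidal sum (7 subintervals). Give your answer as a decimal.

Δu = 0.5.
T_7 = (0.5/2)·[23 + 2·32.5 + 2·44 + 2·57.5 + 2·73 + 2·90.5 + 2·110 + 131.5] = 242.375.

242.375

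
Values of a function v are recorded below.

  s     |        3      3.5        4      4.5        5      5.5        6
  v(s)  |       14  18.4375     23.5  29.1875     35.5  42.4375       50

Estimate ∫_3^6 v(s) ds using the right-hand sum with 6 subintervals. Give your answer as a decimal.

Δs = 0.5.
Sum = 0.5·[18.4375 + 23.5 + 29.1875 + 35.5 + 42.4375 + 50] = 99.53125.

99.53125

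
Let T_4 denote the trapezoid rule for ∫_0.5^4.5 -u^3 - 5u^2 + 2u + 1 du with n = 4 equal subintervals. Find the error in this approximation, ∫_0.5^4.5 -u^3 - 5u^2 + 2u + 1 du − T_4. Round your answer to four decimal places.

Exact integral: ∫_0.5^4.5 f(u) du ≈ -230.166667.
T_4 = -238.5.
Error ≈ -230.166667 − (-238.5) ≈ 8.3333.

8.3333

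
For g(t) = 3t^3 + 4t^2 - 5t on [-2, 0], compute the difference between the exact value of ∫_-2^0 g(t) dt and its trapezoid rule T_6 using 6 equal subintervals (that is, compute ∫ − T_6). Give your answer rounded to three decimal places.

Exact integral: ∫_-2^0 g(t) dt ≈ 8.66667.
T_6 ≈ 8.48148.
Error ≈ 8.66667 − 8.48148 ≈ 0.185.

0.185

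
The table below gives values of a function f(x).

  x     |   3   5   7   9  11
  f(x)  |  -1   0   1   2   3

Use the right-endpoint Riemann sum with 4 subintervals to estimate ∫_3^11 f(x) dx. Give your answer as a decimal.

12

Δx = 2.
Sum = 2·[0 + 1 + 2 + 3] = 12.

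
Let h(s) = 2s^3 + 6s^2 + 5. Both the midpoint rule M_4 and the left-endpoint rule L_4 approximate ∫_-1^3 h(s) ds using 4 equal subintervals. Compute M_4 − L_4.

40

M_4 = 112.
L_4 = 72.
M_4 − L_4 = 40.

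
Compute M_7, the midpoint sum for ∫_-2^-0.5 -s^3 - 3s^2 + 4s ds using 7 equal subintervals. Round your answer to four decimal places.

Δs = (-0.5 − (-2))/7 = 3/14.
Midpoints: -53/28, -47/28, -41/28, -1.25, -29/28, -23/28, -17/28.
f(-53/28) = -253287/21952, f(-47/28) = -229125/21952, f(-41/28) = -200859/21952, f(-1.25) = -7.734375, f(-29/28) = -137199/21952, f(-23/28) = -104397/21952, f(-17/28) = -72675/21952.
Sum = Δs · [f(-53/28) + f(-47/28) + f(-41/28) + ...].
Sum ≈ -11.3949.

-11.3949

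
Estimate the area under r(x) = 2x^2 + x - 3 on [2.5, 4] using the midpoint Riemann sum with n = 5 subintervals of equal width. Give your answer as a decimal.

32.6025

Δx = (4 − 2.5)/5 = 0.3.
Midpoints: 2.65, 2.95, 3.25, 3.55, 3.85.
r(2.65) = 13.695, r(2.95) = 17.355, r(3.25) = 21.375, r(3.55) = 25.755, r(3.85) = 30.495.
Sum = Δx · [r(2.65) + r(2.95) + r(3.25) + r(3.55) + r(3.85)].
Sum = 32.6025.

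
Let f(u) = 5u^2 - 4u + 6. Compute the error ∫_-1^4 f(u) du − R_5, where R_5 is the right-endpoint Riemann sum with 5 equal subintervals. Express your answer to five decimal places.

Exact integral: ∫_-1^4 f(u) du ≈ 108.3333333.
R_5 = 140.
Error ≈ 108.3333333 − 140 ≈ -31.66667.

-31.66667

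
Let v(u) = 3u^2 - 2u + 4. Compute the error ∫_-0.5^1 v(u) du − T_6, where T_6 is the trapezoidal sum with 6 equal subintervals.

Exact integral: ∫_-0.5^1 v(u) du = 6.375.
T_6 = 6.421875.
Error = 6.375 − 6.421875 = -0.046875.

-0.046875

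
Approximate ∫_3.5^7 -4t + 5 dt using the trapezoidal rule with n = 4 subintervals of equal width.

-56

Δt = (7 − 3.5)/4 = 0.875.
f(3.5) = -9, f(4.375) = -12.5, f(5.25) = -16, f(6.125) = -19.5, f(7) = -23.
T_4 = (Δt/2)·[f(t_0) + 2f(t_1) + 2f(t_2) + 2f(t_3) + f(t_4)].
Sum = -56.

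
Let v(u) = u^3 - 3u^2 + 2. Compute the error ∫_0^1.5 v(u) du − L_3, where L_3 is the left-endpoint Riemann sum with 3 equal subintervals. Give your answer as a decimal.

-0.796875

Exact integral: ∫_0^1.5 v(u) du = 0.890625.
L_3 = 1.6875.
Error = 0.890625 − 1.6875 = -0.796875.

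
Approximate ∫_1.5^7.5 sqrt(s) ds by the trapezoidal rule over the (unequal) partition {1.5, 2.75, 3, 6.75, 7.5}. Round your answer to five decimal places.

Subinterval widths: 1.25, 0.25, 3.75, 0.75.
f(1.5) ≈ 1.22474, f(2.75) ≈ 1.65831, f(3) ≈ 1.73205, f(6.75) ≈ 2.59808, f(7.5) ≈ 2.73861.
On each subinterval the trapezoid contributes (Δs_i/2)·[f(s_{i-1}) + f(s_i)].
Sum ≈ 12.34595.

12.34595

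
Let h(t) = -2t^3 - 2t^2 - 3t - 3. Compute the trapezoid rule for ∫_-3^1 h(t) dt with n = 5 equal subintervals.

Δt = (1 − (-3))/5 = 0.8.
h(-3) = 42, h(-2.2) = 15.216, h(-1.4) = 2.768, h(-0.6) = -1.488, h(0.2) = -3.696, h(1) = -10.
T_5 = (Δt/2)·[h(t_0) + 2h(t_1) + ... + 2h(t_{4}) + h(t_5)].
Sum = 23.04.

23.04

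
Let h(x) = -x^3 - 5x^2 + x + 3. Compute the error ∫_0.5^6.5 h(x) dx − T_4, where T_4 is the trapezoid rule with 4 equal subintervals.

Exact integral: ∫_0.5^6.5 h(x) dx = -864.75.
T_4 = -899.625.
Error = -864.75 − (-899.625) = 34.875.

34.875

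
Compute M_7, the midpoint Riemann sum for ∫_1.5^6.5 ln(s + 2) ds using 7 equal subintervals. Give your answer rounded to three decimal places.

Δs = (6.5 − 1.5)/7 = 5/7.
Midpoints: 13/7, 18/7, 23/7, 4, 33/7, 38/7, 43/7.
f(13/7) ≈ 1.350, f(18/7) ≈ 1.520, f(23/7) ≈ 1.665, f(4) ≈ 1.792, f(33/7) ≈ 1.904, f(38/7) ≈ 2.005, f(43/7) ≈ 2.097.
Sum = Δs · [f(13/7) + f(18/7) + f(23/7) + ...].
Sum ≈ 8.809.

8.809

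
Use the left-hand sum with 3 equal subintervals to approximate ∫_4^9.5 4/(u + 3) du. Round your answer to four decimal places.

Δu = (9.5 − 4)/3 = 11/6.
Left endpoints: 4, 35/6, 23/3.
f(4) = 4/7, f(35/6) = 24/53, f(23/3) = 0.375.
Sum = Δu · [f(4) + f(35/6) + f(23/3)].
Sum ≈ 2.5653.

2.5653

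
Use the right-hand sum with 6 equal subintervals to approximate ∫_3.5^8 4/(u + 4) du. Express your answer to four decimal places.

1.8070

Δu = (8 − 3.5)/6 = 0.75.
Right endpoints: 4.25, 5, 5.75, 6.5, 7.25, 8.
f(4.25) = 16/33, f(5) = 4/9, f(5.75) = 16/39, f(6.5) = 8/21, f(7.25) = 16/45, f(8) = 1/3.
Sum = Δu · [f(4.25) + f(5) + f(5.75) + ...].
Sum ≈ 1.8070.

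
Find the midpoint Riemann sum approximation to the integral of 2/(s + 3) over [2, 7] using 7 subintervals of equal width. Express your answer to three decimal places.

1.385

Δs = (7 − 2)/7 = 5/7.
Midpoints: 33/14, 43/14, 53/14, 4.5, 73/14, 83/14, 93/14.
f(33/14) = 28/75, f(43/14) = 28/85, f(53/14) = 28/95, f(4.5) = 4/15, f(73/14) = 28/115, f(83/14) = 0.224, f(93/14) = 28/135.
Sum = Δs · [f(33/14) + f(43/14) + f(53/14) + ...].
Sum ≈ 1.385.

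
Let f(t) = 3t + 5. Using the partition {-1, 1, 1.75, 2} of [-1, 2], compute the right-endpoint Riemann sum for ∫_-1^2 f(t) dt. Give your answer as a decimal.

Subinterval widths: 2, 0.75, 0.25.
Right endpoints: 1, 1.75, 2.
f(1) = 8, f(1.75) = 10.25, f(2) = 11.
Sum = Σ Δt_i · f(t_i).
Sum = 26.4375.

26.4375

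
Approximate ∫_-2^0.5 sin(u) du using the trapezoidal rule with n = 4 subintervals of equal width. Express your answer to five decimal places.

Δu = (0.5 − (-2))/4 = 0.625.
f(-2) ≈ -0.90930, f(-1.375) ≈ -0.98089, f(-0.75) ≈ -0.68164, f(-0.125) ≈ -0.12467, f(0.5) ≈ 0.47943.
T_4 = (Δu/2)·[f(u_0) + 2f(u_1) + 2f(u_2) + 2f(u_3) + f(u_4)].
Sum ≈ -1.25134.

-1.25134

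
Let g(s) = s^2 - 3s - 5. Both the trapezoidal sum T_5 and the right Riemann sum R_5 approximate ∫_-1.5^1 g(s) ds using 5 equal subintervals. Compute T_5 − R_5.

2.1875

T_5 = -9.0625.
R_5 = -11.25.
T_5 − R_5 = 2.1875.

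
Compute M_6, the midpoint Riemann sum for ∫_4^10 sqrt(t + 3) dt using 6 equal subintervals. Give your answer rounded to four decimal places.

Δt = (10 − 4)/6 = 1.
Midpoints: 4.5, 5.5, 6.5, 7.5, 8.5, 9.5.
f(4.5) ≈ 2.7386, f(5.5) ≈ 2.9155, f(6.5) ≈ 3.0822, f(7.5) ≈ 3.2404, f(8.5) ≈ 3.3912, f(9.5) ≈ 3.5355.
Sum = Δt · [f(4.5) + f(5.5) + f(6.5) + ...].
Sum ≈ 18.9034.

18.9034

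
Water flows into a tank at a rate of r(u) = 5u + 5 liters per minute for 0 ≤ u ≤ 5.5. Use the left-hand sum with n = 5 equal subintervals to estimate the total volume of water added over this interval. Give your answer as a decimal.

Δu = (5.5 − 0)/5 = 1.1.
Left endpoints: 0, 1.1, 2.2, 3.3, 4.4.
r(0) = 5, r(1.1) = 10.5, r(2.2) = 16, r(3.3) = 21.5, r(4.4) = 27.
Sum = Δu · [r(0) + r(1.1) + r(2.2) + r(3.3) + r(4.4)].
Sum = 88.

88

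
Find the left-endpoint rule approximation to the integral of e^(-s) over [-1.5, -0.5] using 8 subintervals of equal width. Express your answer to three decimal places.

Δs = (-0.5 − (-1.5))/8 = 0.125.
Left endpoints: -1.5, -1.375, -1.25, -1.125, -1, -0.875, -0.75, -0.625.
f(-1.5) ≈ 4.482, f(-1.375) ≈ 3.955, f(-1.25) ≈ 3.490, f(-1.125) ≈ 3.080, f(-1) ≈ 2.718, f(-0.875) ≈ 2.399, f(-0.75) ≈ 2.117, f(-0.625) ≈ 1.868.
Sum = Δs · [f(-1.5) + f(-1.375) + f(-1.25) + ...].
Sum ≈ 3.014.

3.014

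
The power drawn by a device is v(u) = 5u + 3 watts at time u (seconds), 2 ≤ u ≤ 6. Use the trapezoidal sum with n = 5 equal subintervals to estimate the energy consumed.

92

Δu = (6 − 2)/5 = 0.8.
v(2) = 13, v(2.8) = 17, v(3.6) = 21, v(4.4) = 25, v(5.2) = 29, v(6) = 33.
T_5 = (Δu/2)·[v(u_0) + 2v(u_1) + ... + 2v(u_{4}) + v(u_5)].
Sum = 92.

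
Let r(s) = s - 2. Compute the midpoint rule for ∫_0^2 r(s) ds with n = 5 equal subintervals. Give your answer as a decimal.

Δs = (2 − 0)/5 = 0.4.
Midpoints: 0.2, 0.6, 1, 1.4, 1.8.
r(0.2) = -1.8, r(0.6) = -1.4, r(1) = -1, r(1.4) = -0.6, r(1.8) = -0.2.
Sum = Δs · [r(0.2) + r(0.6) + r(1) + r(1.4) + r(1.8)].
Sum = -2.

-2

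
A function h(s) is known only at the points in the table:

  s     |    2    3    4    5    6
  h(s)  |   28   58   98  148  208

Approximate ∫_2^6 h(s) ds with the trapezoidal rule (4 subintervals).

Δs = 1.
T_4 = (1/2)·[28 + 2·58 + 2·98 + 2·148 + 208] = 422.

422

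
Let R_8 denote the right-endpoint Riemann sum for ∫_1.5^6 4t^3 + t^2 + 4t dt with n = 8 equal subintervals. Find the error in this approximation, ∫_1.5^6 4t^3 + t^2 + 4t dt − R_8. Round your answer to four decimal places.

-264.6738

Exact integral: ∫_1.5^6 f(t) dt = 1429.3125.
R_8 ≈ 1693.986328.
Error ≈ 1429.3125 − 1693.986328 ≈ -264.6738.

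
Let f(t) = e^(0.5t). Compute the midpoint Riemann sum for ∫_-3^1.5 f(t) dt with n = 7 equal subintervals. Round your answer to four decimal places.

3.7715

Δt = (1.5 − (-3))/7 = 9/14.
Midpoints: -75/28, -57/28, -39/28, -0.75, -3/28, 15/28, 33/28.
f(-75/28) ≈ 0.2620, f(-57/28) ≈ 0.3614, f(-39/28) ≈ 0.4984, f(-0.75) ≈ 0.6873, f(-3/28) ≈ 0.9478, f(15/28) ≈ 1.3072, f(33/28) ≈ 1.8027.
Sum = Δt · [f(-75/28) + f(-57/28) + f(-39/28) + ...].
Sum ≈ 3.7715.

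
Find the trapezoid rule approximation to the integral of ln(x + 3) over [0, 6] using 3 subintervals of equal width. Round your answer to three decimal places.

Δx = (6 − 0)/3 = 2.
f(0) ≈ 1.099, f(2) ≈ 1.609, f(4) ≈ 1.946, f(6) ≈ 2.197.
T_3 = (Δx/2)·[f(x_0) + 2f(x_1) + 2f(x_2) + f(x_3)].
Sum ≈ 10.407.

10.407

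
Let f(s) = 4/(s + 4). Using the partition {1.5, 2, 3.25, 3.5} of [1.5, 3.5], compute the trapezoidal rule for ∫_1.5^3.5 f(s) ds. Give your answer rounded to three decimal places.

1.246

Subinterval widths: 0.5, 1.25, 0.25.
f(1.5) = 8/11, f(2) = 2/3, f(3.25) = 16/29, f(3.5) = 8/15.
On each subinterval the trapezoid contributes (Δs_i/2)·[f(s_{i-1}) + f(s_i)].
Sum ≈ 1.246.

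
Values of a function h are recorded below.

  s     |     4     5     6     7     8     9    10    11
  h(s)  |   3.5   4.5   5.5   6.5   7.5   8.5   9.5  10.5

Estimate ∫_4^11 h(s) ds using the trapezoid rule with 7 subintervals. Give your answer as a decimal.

49

Δs = 1.
T_7 = (1/2)·[3.5 + 2·4.5 + 2·5.5 + 2·6.5 + 2·7.5 + 2·8.5 + 2·9.5 + 10.5] = 49.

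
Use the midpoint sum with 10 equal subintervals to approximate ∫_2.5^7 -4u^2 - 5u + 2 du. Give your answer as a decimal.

-534.07125

Δu = (7 − 2.5)/10 = 0.45.
Midpoints: 2.725, 3.175, 3.625, 4.075, 4.525, 4.975, 5.425, 5.875, 6.325, 6.775.
f(2.725) = -41.3275, f(3.175) = -54.1975, f(3.625) = -68.6875, f(4.075) = -84.7975, f(4.525) = -102.5275, f(4.975) = -121.8775, f(5.425) = -142.8475, f(5.875) = -165.4375, f(6.325) = -189.6475, f(6.775) = -215.4775.
Sum = Δu · [f(2.725) + f(3.175) + f(3.625) + ...].
Sum = -534.07125.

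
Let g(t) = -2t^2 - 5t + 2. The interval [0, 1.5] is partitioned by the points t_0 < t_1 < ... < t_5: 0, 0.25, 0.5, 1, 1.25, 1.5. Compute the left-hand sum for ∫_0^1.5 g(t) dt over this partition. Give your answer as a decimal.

Subinterval widths: 0.25, 0.25, 0.5, 0.25, 0.25.
Left endpoints: 0, 0.25, 0.5, 1, 1.25.
g(0) = 2, g(0.25) = 0.625, g(0.5) = -1, g(1) = -5, g(1.25) = -7.375.
Sum = Σ Δt_i · g(t_i).
Sum = -2.9375.

-2.9375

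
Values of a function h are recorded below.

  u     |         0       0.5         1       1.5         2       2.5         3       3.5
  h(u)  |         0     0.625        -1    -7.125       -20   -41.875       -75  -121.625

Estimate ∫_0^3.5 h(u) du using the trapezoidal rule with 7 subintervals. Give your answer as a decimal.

Δu = 0.5.
T_7 = (0.5/2)·[0 + 2·0.625 + 2·(-1) + 2·(-7.125) + 2·(-20) + 2·(-41.875) + 2·(-75) + (-121.625)] = -102.59375.

-102.59375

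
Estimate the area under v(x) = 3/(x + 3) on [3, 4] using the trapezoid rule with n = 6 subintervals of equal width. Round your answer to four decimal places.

Δx = (4 − 3)/6 = 1/6.
v(3) = 0.5, v(19/6) = 18/37, v(10/3) = 9/19, v(3.5) = 6/13, v(11/3) = 0.45, v(23/6) = 18/41, v(4) = 3/7.
T_6 = (Δx/2)·[v(x_0) + 2v(x_1) + ... + 2v(x_{5}) + v(x_6)].
Sum ≈ 0.4625.

0.4625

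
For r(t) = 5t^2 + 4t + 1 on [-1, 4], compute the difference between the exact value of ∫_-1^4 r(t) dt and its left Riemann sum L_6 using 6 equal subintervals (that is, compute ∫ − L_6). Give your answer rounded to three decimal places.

36.690

Exact integral: ∫_-1^4 r(t) dt ≈ 143.33333.
L_6 ≈ 106.64352.
Error ≈ 143.33333 − 106.64352 ≈ 36.690.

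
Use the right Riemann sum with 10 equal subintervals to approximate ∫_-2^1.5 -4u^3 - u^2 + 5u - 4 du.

Δu = (1.5 − (-2))/10 = 0.35.
Right endpoints: -1.65, -1.3, -0.95, -0.6, -0.25, 0.1, 0.45, 0.8, 1.15, 1.5.
f(-1.65) = 2.996, f(-1.3) = -3.402, f(-0.95) = -6.223, f(-0.6) = -6.496, f(-0.25) = -5.25, f(0.1) = -3.514, f(0.45) = -2.317, f(0.8) = -2.688, f(1.15) = -5.656, f(1.5) = -12.25.
Sum = Δu · [f(-1.65) + f(-1.3) + f(-0.95) + ...].
Sum = -15.68.

-15.68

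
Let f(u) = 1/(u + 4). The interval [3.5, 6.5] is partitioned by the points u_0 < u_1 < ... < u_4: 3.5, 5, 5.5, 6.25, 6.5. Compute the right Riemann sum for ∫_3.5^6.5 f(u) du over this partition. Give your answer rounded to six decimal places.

0.316279

Subinterval widths: 1.5, 0.5, 0.75, 0.25.
Right endpoints: 5, 5.5, 6.25, 6.5.
f(5) = 1/9, f(5.5) = 2/19, f(6.25) = 4/41, f(6.5) = 2/21.
Sum = Σ Δu_i · f(u_i).
Sum ≈ 0.316279.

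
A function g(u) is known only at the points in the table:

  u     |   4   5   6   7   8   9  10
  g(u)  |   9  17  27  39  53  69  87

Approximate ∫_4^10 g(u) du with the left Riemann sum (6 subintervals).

Δu = 1.
Sum = 1·[9 + 17 + 27 + 39 + 53 + 69] = 214.

214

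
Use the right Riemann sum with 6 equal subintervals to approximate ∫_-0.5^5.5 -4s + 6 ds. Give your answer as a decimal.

Δs = (5.5 − (-0.5))/6 = 1.
Right endpoints: 0.5, 1.5, 2.5, 3.5, 4.5, 5.5.
f(0.5) = 4, f(1.5) = 0, f(2.5) = -4, f(3.5) = -8, f(4.5) = -12, f(5.5) = -16.
Sum = Δs · [f(0.5) + f(1.5) + f(2.5) + ...].
Sum = -36.

-36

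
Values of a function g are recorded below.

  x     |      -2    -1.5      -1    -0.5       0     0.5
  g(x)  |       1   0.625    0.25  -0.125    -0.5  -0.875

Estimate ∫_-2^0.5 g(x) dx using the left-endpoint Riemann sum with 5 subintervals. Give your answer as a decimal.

0.625

Δx = 0.5.
Sum = 0.5·[1 + 0.625 + 0.25 + (-0.125) + (-0.5)] = 0.625.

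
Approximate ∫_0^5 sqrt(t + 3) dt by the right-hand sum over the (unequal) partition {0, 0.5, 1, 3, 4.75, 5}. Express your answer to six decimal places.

Subinterval widths: 0.5, 0.5, 2, 1.75, 0.25.
Right endpoints: 0.5, 1, 3, 4.75, 5.
f(0.5) ≈ 1.870829, f(1) ≈ 2.000000, f(3) ≈ 2.449490, f(4.75) ≈ 2.783882, f(5) ≈ 2.828427.
Sum = Σ Δt_i · f(t_i).
Sum ≈ 12.413294.

12.413294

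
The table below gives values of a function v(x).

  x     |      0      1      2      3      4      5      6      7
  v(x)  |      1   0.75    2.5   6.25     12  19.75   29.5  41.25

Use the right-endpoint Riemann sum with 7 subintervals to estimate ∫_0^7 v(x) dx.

Δx = 1.
Sum = 1·[0.75 + 2.5 + 6.25 + 12 + 19.75 + 29.5 + 41.25] = 112.

112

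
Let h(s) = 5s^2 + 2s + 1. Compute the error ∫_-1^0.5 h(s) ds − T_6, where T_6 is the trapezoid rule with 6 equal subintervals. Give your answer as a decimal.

Exact integral: ∫_-1^0.5 h(s) ds = 2.625.
T_6 = 2.703125.
Error = 2.625 − 2.703125 = -0.078125.

-0.078125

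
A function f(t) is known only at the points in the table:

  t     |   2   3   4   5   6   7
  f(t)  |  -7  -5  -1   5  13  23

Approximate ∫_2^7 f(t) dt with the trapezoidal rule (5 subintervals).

20

Δt = 1.
T_5 = (1/2)·[(-7) + 2·(-5) + 2·(-1) + 2·5 + 2·13 + 23] = 20.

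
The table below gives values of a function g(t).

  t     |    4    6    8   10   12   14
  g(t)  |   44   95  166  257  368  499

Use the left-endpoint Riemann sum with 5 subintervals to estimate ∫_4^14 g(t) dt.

Δt = 2.
Sum = 2·[44 + 95 + 166 + 257 + 368] = 1860.

1860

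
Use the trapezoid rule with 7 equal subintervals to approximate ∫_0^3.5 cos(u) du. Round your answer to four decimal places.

-0.3434

Δu = (3.5 − 0)/7 = 0.5.
f(0) ≈ 1.0000, f(0.5) ≈ 0.8776, f(1) ≈ 0.5403, f(1.5) ≈ 0.0707, f(2) ≈ -0.4161, f(2.5) ≈ -0.8011, f(3) ≈ -0.9900, f(3.5) ≈ -0.9365.
T_7 = (Δu/2)·[f(u_0) + 2f(u_1) + ... + 2f(u_{6}) + f(u_7)].
Sum ≈ -0.3434.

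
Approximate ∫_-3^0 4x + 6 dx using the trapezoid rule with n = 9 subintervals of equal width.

Δx = (0 − (-3))/9 = 1/3.
f(-3) = -6, f(-8/3) = -14/3, f(-7/3) = -10/3, f(-2) = -2, f(-5/3) = -2/3, f(-4/3) = 2/3, f(-1) = 2, f(-2/3) = 10/3, f(-1/3) = 14/3, f(0) = 6.
T_9 = (Δx/2)·[f(x_0) + 2f(x_1) + ... + 2f(x_{8}) + f(x_9)].
Sum = 0.

0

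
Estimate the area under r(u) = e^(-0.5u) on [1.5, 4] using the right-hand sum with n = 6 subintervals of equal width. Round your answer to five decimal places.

Δu = (4 − 1.5)/6 = 5/12.
Right endpoints: 23/12, 7/3, 2.75, 19/6, 43/12, 4.
r(23/12) ≈ 0.38353, r(7/3) ≈ 0.31140, r(2.75) ≈ 0.25284, r(19/6) ≈ 0.20529, r(43/12) ≈ 0.16668, r(4) ≈ 0.13534.
Sum = Δu · [r(23/12) + r(7/3) + r(2.75) + ...].
Sum ≈ 0.60628.

0.60628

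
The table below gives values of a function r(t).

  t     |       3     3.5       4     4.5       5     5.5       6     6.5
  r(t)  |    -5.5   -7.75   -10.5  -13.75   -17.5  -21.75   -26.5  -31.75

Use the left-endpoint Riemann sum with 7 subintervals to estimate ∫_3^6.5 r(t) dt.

Δt = 0.5.
Sum = 0.5·[(-5.5) + (-7.75) + (-10.5) + (-13.75) + (-17.5) + (-21.75) + (-26.5)] = -51.625.

-51.625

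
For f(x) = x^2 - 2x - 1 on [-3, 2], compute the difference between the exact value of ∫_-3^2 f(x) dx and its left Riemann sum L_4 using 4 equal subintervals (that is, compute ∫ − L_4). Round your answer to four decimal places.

Exact integral: ∫_-3^2 f(x) dx ≈ 11.666667.
L_4 = 22.34375.
Error ≈ 11.666667 − 22.34375 ≈ -10.6771.

-10.6771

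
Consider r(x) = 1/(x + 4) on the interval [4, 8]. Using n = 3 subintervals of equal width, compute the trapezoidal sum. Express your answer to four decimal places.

Δx = (8 − 4)/3 = 4/3.
r(4) = 0.125, r(16/3) = 3/28, r(20/3) = 0.09375, r(8) = 1/12.
T_3 = (Δx/2)·[r(x_0) + 2r(x_1) + 2r(x_2) + r(x_3)].
Sum ≈ 0.4067.

0.4067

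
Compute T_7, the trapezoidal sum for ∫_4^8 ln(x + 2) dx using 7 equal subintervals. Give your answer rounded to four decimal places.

8.2735

Δx = (8 − 4)/7 = 4/7.
f(4) ≈ 1.7918, f(32/7) ≈ 1.8827, f(36/7) ≈ 1.9661, f(40/7) ≈ 2.0431, f(44/7) ≈ 2.1145, f(48/7) ≈ 2.1812, f(52/7) ≈ 2.2437, f(8) ≈ 2.3026.
T_7 = (Δx/2)·[f(x_0) + 2f(x_1) + ... + 2f(x_{6}) + f(x_7)].
Sum ≈ 8.2735.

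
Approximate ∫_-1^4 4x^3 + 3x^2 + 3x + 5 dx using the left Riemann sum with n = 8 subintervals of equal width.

Δx = (4 − (-1))/8 = 0.625.
Left endpoints: -1, -0.375, 0.25, 0.875, 1.5, 2.125, 2.75, 3.375.
f(-1) = 1, f(-0.375) = 4.0859375, f(0.25) = 6, f(0.875) = 12.6015625, f(1.5) = 29.75, f(2.125) = 63.3046875, f(2.75) = 119.125, f(3.375) = 203.0703125.
Sum = Δx · [f(-1) + f(-0.375) + f(0.25) + ...].
Sum = 274.3359375.

274.3359375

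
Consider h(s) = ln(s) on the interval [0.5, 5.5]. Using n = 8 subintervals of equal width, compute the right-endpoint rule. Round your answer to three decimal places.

Δs = (5.5 − 0.5)/8 = 0.625.
Right endpoints: 1.125, 1.75, 2.375, 3, 3.625, 4.25, 4.875, 5.5.
h(1.125) ≈ 0.118, h(1.75) ≈ 0.560, h(2.375) ≈ 0.865, h(3) ≈ 1.099, h(3.625) ≈ 1.288, h(4.25) ≈ 1.447, h(4.875) ≈ 1.584, h(5.5) ≈ 1.705.
Sum = Δs · [h(1.125) + h(1.75) + h(2.375) + ...].
Sum ≈ 5.415.

5.415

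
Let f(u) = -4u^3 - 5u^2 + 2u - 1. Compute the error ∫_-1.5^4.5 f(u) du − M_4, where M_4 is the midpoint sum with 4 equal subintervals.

Exact integral: ∫_-1.5^4.5 f(u) du = -550.5.
M_4 = -524.625.
Error = -550.5 − (-524.625) = -25.875.

-25.875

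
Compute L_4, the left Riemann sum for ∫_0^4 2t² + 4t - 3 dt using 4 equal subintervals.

Δt = (4 − 0)/4 = 1.
Left endpoints: 0, 1, 2, 3.
f(0) = -3, f(1) = 3, f(2) = 13, f(3) = 27.
Sum = Δt · [f(0) + f(1) + f(2) + f(3)].
Sum = 40.

40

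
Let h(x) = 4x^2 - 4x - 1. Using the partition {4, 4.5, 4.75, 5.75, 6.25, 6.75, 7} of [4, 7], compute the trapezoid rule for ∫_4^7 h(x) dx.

303.9375

Subinterval widths: 0.5, 0.25, 1, 0.5, 0.5, 0.25.
h(4) = 47, h(4.5) = 62, h(4.75) = 70.25, h(5.75) = 108.25, h(6.25) = 130.25, h(6.75) = 154.25, h(7) = 167.
On each subinterval the trapezoid contributes (Δx_i/2)·[h(x_{i-1}) + h(x_i)].
Sum = 303.9375.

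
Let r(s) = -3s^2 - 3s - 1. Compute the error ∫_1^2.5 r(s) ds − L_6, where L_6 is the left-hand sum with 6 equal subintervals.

Exact integral: ∫_1^2.5 r(s) ds = -24.
L_6 = -21.515625.
Error = -24 − (-21.515625) = -2.484375.

-2.484375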